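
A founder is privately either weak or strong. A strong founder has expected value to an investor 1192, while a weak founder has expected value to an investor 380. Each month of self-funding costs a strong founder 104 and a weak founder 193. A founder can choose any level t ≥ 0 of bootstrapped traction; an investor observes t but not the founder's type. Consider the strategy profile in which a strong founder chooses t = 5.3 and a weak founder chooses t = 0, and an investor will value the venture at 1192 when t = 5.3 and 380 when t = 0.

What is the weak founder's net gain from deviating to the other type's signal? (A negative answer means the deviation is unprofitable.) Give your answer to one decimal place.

Playing t = 0 the weak founder receives 380.
Deviating to t = 5.3 brings payment 1192 at cost 193 × 5.3 = 1022.9, netting 169.1.
Gain from deviating: 169.1 − 380 = -210.9.
The gain is negative, so the weak type's incentive-compatibility constraint is satisfied.

-210.9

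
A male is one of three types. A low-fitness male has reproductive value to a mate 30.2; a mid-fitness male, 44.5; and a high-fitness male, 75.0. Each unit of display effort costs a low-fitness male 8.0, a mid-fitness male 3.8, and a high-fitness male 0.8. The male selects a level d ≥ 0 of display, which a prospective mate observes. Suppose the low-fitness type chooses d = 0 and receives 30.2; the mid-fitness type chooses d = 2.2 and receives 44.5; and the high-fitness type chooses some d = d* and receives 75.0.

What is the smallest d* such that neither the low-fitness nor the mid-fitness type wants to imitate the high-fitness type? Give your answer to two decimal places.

Low-fitness type (on-path payoff 30.2) won't mimic when 30.2 ≥ 75.0 − 8.0·d*, i.e. d* ≥ 5.60.
Mid-fitness type (on-path payoff 44.5 − 3.8×2.2 = 36.14) won't mimic when 36.14 ≥ 75.0 − 3.8·d*, i.e. d* ≥ 10.23.
Both must hold, so d* = max(5.60, 10.23) = 10.23. The mid-fitness type's constraint binds.

10.23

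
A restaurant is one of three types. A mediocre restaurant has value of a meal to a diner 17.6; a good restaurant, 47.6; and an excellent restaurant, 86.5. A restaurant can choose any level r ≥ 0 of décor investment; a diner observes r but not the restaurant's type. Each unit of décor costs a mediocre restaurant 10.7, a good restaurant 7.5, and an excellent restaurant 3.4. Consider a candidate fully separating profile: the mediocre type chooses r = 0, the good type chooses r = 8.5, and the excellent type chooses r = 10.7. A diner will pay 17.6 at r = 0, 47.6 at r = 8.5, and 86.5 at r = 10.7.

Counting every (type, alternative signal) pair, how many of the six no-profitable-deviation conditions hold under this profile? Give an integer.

Mediocre (own payoff 17.6): to r=8.5 gives 47.6 − 10.7×8.5 = -43.35 → no gain ✓; to r=10.7 gives 86.5 − 10.7×10.7 = -27.99 → no gain ✓.
Good (own payoff 47.6 − 7.5×8.5 = -16.15): to r=0 gives 17.6 → profitable ✗; to r=10.7 gives 86.5 − 7.5×10.7 = 6.25 → profitable ✗.
Excellent (own payoff 86.5 − 3.4×10.7 = 50.12): to r=0 gives 17.6 → no gain ✓; to r=8.5 gives 47.6 − 3.4×8.5 = 18.7 → no gain ✓.
4 of the 6 constraints hold; not an equilibrium.

4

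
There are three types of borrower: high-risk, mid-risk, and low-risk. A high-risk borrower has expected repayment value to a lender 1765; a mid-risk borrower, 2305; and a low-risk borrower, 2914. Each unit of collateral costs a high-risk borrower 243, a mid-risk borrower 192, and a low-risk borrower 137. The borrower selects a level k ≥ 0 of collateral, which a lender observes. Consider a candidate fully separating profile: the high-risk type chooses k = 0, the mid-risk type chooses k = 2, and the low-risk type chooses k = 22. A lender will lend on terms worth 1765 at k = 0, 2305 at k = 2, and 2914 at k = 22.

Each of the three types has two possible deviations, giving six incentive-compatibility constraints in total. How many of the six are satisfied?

3

High-risk (own payoff 1765): to k=2 gives 2305 − 243×2 = 1819 → profitable ✗; to k=22 gives 2914 − 243×22 = -2432 → no gain ✓.
Low-risk (own payoff 2914 − 137×22 = -100): to k=0 gives 1765 → profitable ✗; to k=2 gives 2305 − 137×2 = 2031 → profitable ✗.
Mid-risk (own payoff 2305 − 192×2 = 1921): to k=0 gives 1765 → no gain ✓; to k=22 gives 2914 − 192×22 = -1310 → no gain ✓.
3 of the 6 constraints hold; not an equilibrium.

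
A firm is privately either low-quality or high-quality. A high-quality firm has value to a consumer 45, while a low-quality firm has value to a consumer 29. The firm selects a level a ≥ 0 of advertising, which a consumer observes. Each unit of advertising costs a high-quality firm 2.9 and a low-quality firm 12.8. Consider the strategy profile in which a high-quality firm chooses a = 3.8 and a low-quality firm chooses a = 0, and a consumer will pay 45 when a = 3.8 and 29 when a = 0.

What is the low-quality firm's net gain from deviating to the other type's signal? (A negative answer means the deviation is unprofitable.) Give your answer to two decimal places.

-32.64

Playing a = 0 the low-quality firm receives 29.
Deviating to a = 3.8 brings payment 45 at cost 12.8 × 3.8 = 48.64, netting -3.64.
Gain from deviating: -3.64 − 29 = -32.64.
The gain is negative, so the low-quality type's incentive-compatibility constraint is satisfied.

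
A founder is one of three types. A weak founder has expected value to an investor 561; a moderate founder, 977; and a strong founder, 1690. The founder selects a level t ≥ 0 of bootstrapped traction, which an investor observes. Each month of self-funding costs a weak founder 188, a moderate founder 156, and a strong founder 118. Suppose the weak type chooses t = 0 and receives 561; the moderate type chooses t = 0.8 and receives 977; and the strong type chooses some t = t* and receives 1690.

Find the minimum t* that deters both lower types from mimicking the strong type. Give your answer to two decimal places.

Moderate type (on-path payoff 977 − 156×0.8 = 852.2) won't mimic when 852.2 ≥ 1690 − 156·t*, i.e. t* ≥ 5.37.
Weak type (on-path payoff 561) won't mimic when 561 ≥ 1690 − 188·t*, i.e. t* ≥ 6.01.
Both must hold, so t* = max(6.01, 5.37) = 6.01. The weak type's constraint binds.

6.01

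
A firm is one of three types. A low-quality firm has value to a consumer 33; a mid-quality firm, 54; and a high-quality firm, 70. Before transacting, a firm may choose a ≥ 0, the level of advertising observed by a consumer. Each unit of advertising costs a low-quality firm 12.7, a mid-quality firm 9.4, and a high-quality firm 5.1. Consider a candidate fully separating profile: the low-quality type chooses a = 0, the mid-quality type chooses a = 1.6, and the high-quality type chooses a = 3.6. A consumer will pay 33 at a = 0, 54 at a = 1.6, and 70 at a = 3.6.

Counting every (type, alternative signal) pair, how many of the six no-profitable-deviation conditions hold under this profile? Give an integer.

5

Mid-quality (own payoff 54 − 9.4×1.6 = 38.96): to a=0 gives 33 → no gain ✓; to a=3.6 gives 70 − 9.4×3.6 = 36.16 → no gain ✓.
Low-quality (own payoff 33): to a=1.6 gives 54 − 12.7×1.6 = 33.68 → profitable ✗; to a=3.6 gives 70 − 12.7×3.6 = 24.28 → no gain ✓.
High-quality (own payoff 70 − 5.1×3.6 = 51.64): to a=0 gives 33 → no gain ✓; to a=1.6 gives 54 − 5.1×1.6 = 45.84 → no gain ✓.
5 of the 6 constraints hold; not an equilibrium.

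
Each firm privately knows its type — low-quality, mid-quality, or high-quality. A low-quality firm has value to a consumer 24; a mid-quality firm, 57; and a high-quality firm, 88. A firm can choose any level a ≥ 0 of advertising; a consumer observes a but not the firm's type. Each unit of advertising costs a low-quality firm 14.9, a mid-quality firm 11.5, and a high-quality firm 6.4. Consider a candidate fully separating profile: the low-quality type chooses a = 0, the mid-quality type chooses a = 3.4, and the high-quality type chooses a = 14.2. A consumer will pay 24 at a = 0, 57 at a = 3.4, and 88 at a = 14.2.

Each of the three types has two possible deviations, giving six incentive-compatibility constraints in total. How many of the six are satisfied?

High-quality (own payoff 88 − 6.4×14.2 = -2.88): to a=0 gives 24 → profitable ✗; to a=3.4 gives 57 − 6.4×3.4 = 35.24 → profitable ✗.
Low-quality (own payoff 24): to a=3.4 gives 57 − 14.9×3.4 = 6.34 → no gain ✓; to a=14.2 gives 88 − 14.9×14.2 = -123.58 → no gain ✓.
Mid-quality (own payoff 57 − 11.5×3.4 = 17.9): to a=0 gives 24 → profitable ✗; to a=14.2 gives 88 − 11.5×14.2 = -75.3 → no gain ✓.
3 of the 6 constraints hold; not an equilibrium.

3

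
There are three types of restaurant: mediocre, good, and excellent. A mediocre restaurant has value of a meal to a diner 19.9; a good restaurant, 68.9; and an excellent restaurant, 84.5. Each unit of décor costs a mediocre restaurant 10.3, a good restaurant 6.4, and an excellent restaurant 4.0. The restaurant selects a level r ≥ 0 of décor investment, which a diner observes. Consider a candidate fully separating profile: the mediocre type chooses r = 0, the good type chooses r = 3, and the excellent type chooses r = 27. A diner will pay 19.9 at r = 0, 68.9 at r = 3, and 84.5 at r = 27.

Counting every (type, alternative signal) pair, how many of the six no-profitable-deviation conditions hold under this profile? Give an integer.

3

Mediocre (own payoff 19.9): to r=3 gives 68.9 − 10.3×3 = 38 → profitable ✗; to r=27 gives 84.5 − 10.3×27 = -193.6 → no gain ✓.
Excellent (own payoff 84.5 − 4.0×27 = -23.5): to r=0 gives 19.9 → profitable ✗; to r=3 gives 68.9 − 4.0×3 = 56.9 → profitable ✗.
Good (own payoff 68.9 − 6.4×3 = 49.7): to r=0 gives 19.9 → no gain ✓; to r=27 gives 84.5 − 6.4×27 = -88.3 → no gain ✓.
3 of the 6 constraints hold; not an equilibrium.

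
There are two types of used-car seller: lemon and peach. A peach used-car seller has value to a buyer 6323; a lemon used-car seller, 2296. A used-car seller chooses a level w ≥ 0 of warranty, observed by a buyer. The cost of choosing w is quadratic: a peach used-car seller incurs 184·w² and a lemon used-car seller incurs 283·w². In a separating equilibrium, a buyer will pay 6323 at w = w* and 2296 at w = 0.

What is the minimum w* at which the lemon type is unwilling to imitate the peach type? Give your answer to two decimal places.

The lemon type at w = 0 receives 2296; imitating at w* yields 6323 − 283·w*².
Indifference: 2296 = 6323 − 283·w*², so w*² = (6323 − 2296) / 283 ≈ 14.2297.
w* = √14.2297 ≈ 3.77.

3.77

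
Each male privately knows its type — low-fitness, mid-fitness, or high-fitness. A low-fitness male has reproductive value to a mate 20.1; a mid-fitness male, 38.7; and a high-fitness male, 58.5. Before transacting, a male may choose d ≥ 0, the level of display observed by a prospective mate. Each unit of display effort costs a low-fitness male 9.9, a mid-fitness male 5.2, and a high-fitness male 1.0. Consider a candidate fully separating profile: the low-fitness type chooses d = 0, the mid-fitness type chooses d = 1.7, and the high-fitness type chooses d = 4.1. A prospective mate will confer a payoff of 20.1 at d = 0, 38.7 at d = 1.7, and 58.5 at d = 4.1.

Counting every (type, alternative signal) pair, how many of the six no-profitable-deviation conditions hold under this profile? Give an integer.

4

Low-fitness (own payoff 20.1): to d=1.7 gives 38.7 − 9.9×1.7 = 21.87 → profitable ✗; to d=4.1 gives 58.5 − 9.9×4.1 = 17.91 → no gain ✓.
High-fitness (own payoff 58.5 − 1.0×4.1 = 54.4): to d=0 gives 20.1 → no gain ✓; to d=1.7 gives 38.7 − 1.0×1.7 = 37 → no gain ✓.
Mid-fitness (own payoff 38.7 − 5.2×1.7 = 29.86): to d=0 gives 20.1 → no gain ✓; to d=4.1 gives 58.5 − 5.2×4.1 = 37.18 → profitable ✗.
4 of the 6 constraints hold; not an equilibrium.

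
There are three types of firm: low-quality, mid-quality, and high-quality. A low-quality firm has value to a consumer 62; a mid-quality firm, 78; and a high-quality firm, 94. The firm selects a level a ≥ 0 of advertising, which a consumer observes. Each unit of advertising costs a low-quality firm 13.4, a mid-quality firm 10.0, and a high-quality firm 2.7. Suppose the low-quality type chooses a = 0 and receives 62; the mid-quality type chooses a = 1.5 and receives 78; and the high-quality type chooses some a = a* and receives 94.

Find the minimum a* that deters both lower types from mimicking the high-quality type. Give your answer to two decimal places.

3.10

Low-quality type (on-path payoff 62) won't mimic when 62 ≥ 94 − 13.4·a*, i.e. a* ≥ 2.39.
Mid-quality type (on-path payoff 78 − 10.0×1.5 = 63) won't mimic when 63 ≥ 94 − 10.0·a*, i.e. a* ≥ 3.10.
Both must hold, so a* = max(2.39, 3.10) = 3.10. The mid-quality type's constraint binds.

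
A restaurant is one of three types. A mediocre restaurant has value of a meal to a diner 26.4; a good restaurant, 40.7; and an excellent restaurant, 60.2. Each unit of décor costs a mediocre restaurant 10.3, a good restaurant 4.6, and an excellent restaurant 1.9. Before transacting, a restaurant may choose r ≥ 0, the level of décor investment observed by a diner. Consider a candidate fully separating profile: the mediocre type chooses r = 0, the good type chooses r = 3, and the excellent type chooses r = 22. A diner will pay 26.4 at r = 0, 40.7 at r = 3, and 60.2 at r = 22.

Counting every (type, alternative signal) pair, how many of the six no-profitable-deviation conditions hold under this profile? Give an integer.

Good (own payoff 40.7 − 4.6×3 = 26.9): to r=0 gives 26.4 → no gain ✓; to r=22 gives 60.2 − 4.6×22 = -41 → no gain ✓.
Excellent (own payoff 60.2 − 1.9×22 = 18.4): to r=0 gives 26.4 → profitable ✗; to r=3 gives 40.7 − 1.9×3 = 35 → profitable ✗.
Mediocre (own payoff 26.4): to r=3 gives 40.7 − 10.3×3 = 9.8 → no gain ✓; to r=22 gives 60.2 − 10.3×22 = -166.4 → no gain ✓.
4 of the 6 constraints hold; not an equilibrium.

4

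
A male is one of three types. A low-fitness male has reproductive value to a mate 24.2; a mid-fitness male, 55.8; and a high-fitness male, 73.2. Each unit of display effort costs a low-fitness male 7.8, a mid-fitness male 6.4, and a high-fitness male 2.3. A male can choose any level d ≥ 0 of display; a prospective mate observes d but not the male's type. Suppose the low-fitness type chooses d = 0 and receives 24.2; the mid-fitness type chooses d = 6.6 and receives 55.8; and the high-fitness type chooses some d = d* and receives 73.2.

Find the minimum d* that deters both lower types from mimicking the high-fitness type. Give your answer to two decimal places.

Low-fitness type (on-path payoff 24.2) won't mimic when 24.2 ≥ 73.2 − 7.8·d*, i.e. d* ≥ 6.28.
Mid-fitness type (on-path payoff 55.8 − 6.4×6.6 = 13.56) won't mimic when 13.56 ≥ 73.2 − 6.4·d*, i.e. d* ≥ 9.32.
Both must hold, so d* = max(6.28, 9.32) = 9.32. The mid-fitness type's constraint binds.

9.32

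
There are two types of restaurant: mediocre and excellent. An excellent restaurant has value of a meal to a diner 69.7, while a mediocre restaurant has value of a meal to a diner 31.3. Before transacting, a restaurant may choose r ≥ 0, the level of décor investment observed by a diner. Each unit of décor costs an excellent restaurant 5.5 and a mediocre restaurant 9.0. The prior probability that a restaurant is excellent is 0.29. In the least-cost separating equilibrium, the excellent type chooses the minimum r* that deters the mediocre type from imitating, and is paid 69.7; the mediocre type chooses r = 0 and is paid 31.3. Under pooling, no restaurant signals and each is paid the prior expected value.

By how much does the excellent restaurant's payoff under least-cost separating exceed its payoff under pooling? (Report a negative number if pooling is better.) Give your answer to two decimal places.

3.80

Least-cost separating signal: r* solves 31.3 = 69.7 − 9.0·r*, so r* = (69.7 − 31.3)/9.0 ≈ 4.2667.
Excellent type's separating payoff: 69.7 − 5.5 × r* = 69.7 − 5.5 × (69.7 − 31.3)/9.0 = 69.7 − 211.2/9.0 ≈ 46.2333.
Pooling payoff: 0.29 × 69.7 + 0.71 × 31.3 = 42.436.
Difference: 46.2333 − 42.436 = 3.7973, i.e. 3.80 to two decimal places.
The excellent type prefers to separate.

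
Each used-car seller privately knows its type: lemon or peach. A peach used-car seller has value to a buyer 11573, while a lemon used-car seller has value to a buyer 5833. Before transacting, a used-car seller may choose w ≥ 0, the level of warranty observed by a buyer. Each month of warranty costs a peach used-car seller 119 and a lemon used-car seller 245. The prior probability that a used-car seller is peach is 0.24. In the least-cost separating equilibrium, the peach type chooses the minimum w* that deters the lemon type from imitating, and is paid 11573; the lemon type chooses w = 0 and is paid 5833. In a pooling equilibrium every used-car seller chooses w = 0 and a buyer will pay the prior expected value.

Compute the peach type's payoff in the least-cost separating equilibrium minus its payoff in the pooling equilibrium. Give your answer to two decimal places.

1574.40

Least-cost separating signal: w* solves 5833 = 11573 − 245·w*, so w* = (11573 − 5833)/245 ≈ 23.4286.
Peach type's separating payoff: 11573 − 119 × w* = 11573 − 119 × (11573 − 5833)/245 = 11573 − 683060/245 = 8785.
Pooling payoff: 0.24 × 11573 + 0.76 × 5833 = 7210.6.
Difference: 8785 − 7210.6 = 1574.40.
The peach type prefers to separate.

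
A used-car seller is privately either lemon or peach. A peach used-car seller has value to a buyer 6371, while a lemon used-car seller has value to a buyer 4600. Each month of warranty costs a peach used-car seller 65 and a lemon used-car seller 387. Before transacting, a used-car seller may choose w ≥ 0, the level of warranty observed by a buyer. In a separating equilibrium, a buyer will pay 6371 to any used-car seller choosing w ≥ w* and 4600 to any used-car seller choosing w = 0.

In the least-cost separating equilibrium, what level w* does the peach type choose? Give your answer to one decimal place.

4.6

A lemon used-car seller choosing w = 0 receives 4600.
Imitating at w* instead would pay 6371 at cost 387·w*, netting 6371 − 387·w*.
Indifference: 4600 = 6371 − 387·w*, so w* = (6371 − 4600) / 387 ≈ 4.6.
At w* the lemon type's incentive constraint just binds; the peach type strictly prefers w* since its per-unit cost is lower.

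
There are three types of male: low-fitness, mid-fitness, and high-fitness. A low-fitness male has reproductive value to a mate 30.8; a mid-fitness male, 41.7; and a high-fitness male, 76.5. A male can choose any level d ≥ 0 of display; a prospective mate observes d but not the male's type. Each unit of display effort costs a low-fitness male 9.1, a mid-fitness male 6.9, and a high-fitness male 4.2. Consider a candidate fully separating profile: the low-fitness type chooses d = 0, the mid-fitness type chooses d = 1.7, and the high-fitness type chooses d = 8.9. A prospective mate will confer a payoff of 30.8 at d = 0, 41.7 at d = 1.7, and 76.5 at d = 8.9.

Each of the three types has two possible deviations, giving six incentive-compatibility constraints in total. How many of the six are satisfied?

Mid-fitness (own payoff 41.7 − 6.9×1.7 = 29.97): to d=0 gives 30.8 → profitable ✗; to d=8.9 gives 76.5 − 6.9×8.9 = 15.09 → no gain ✓.
High-fitness (own payoff 76.5 − 4.2×8.9 = 39.12): to d=0 gives 30.8 → no gain ✓; to d=1.7 gives 41.7 − 4.2×1.7 = 34.56 → no gain ✓.
Low-fitness (own payoff 30.8): to d=1.7 gives 41.7 − 9.1×1.7 = 26.23 → no gain ✓; to d=8.9 gives 76.5 − 9.1×8.9 = -4.49 → no gain ✓.
5 of the 6 constraints hold; not an equilibrium.

5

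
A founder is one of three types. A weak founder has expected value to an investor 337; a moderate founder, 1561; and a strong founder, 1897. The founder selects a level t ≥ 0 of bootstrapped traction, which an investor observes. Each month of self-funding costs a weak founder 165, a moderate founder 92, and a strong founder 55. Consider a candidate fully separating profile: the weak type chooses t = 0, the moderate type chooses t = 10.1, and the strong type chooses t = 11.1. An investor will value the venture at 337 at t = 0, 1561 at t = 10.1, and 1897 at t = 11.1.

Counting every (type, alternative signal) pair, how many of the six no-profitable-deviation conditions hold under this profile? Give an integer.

Moderate (own payoff 1561 − 92×10.1 = 631.8): to t=0 gives 337 → no gain ✓; to t=11.1 gives 1897 − 92×11.1 = 875.8 → profitable ✗.
Weak (own payoff 337): to t=10.1 gives 1561 − 165×10.1 = -105.5 → no gain ✓; to t=11.1 gives 1897 − 165×11.1 = 65.5 → no gain ✓.
Strong (own payoff 1897 − 55×11.1 = 1286.5): to t=0 gives 337 → no gain ✓; to t=10.1 gives 1561 − 55×10.1 = 1005.5 → no gain ✓.
5 of the 6 constraints hold; not an equilibrium.

5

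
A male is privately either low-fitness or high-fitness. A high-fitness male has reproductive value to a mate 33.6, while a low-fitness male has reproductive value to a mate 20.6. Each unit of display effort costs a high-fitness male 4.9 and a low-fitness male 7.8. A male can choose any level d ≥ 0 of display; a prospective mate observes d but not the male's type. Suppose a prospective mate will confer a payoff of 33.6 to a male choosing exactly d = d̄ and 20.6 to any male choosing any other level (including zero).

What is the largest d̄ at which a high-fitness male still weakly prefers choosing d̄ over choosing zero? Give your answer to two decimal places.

2.65

Choosing d̄ yields the high-fitness type 33.6 − 4.9·d̄; choosing zero yields 20.6.
The high-fitness type is indifferent at 33.6 − 4.9·d̄ = 20.6, i.e. d̄ = (33.6 − 20.6) / 4.9 ≈ 2.65.
For any d̄ above 2.65 the high-fitness type would rather pool at zero, so separation collapses.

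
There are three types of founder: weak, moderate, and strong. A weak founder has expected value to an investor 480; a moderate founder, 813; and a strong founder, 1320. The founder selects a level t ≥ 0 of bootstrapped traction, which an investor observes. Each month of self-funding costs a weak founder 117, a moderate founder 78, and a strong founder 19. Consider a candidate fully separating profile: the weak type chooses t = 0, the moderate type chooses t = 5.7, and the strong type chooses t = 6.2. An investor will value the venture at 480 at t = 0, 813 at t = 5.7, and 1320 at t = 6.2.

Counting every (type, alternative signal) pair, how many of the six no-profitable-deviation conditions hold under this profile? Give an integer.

Moderate (own payoff 813 − 78×5.7 = 368.4): to t=0 gives 480 → profitable ✗; to t=6.2 gives 1320 − 78×6.2 = 836.4 → profitable ✗.
Strong (own payoff 1320 − 19×6.2 = 1202.2): to t=0 gives 480 → no gain ✓; to t=5.7 gives 813 − 19×5.7 = 704.7 → no gain ✓.
Weak (own payoff 480): to t=5.7 gives 813 − 117×5.7 = 146.1 → no gain ✓; to t=6.2 gives 1320 − 117×6.2 = 594.6 → profitable ✗.
3 of the 6 constraints hold; not an equilibrium.

3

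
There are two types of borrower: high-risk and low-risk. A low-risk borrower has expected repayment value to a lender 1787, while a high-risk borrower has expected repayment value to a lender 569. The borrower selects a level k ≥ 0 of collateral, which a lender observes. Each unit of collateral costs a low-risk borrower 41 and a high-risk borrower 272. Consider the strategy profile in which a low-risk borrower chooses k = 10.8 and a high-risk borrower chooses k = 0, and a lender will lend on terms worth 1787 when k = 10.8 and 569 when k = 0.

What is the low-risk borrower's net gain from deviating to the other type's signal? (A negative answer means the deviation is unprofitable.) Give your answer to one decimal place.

Playing k = 10.8 the low-risk borrower receives 1787 − 41 × 10.8 = 1344.2.
Deviating to k = 0 yields 569 instead.
Gain from deviating: 569 − 1344.2 = -775.2.
The gain is negative, so the low-risk type's incentive-compatibility constraint is satisfied.

-775.2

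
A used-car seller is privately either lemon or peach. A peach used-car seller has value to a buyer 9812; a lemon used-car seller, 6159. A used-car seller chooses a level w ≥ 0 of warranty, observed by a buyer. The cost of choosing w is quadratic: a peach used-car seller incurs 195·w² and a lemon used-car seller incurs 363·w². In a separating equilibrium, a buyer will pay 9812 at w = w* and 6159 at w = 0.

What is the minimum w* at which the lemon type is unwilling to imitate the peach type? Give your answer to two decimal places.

The lemon type at w = 0 receives 6159; imitating at w* yields 9812 − 363·w*².
Indifference: 6159 = 9812 − 363·w*², so w*² = (9812 − 6159) / 363 ≈ 10.0634.
w* = √10.0634 ≈ 3.17.

3.17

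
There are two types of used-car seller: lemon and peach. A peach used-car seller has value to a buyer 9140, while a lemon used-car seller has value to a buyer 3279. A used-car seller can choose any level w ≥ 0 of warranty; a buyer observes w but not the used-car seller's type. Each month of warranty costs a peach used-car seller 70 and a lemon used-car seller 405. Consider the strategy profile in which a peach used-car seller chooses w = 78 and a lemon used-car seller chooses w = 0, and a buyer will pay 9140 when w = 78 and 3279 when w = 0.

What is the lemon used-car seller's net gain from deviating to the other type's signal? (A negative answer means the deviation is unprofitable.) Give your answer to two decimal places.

Playing w = 0 the lemon used-car seller receives 3279.
Deviating to w = 78 brings payment 9140 at cost 405 × 78 = 31590, netting -22450.
Gain from deviating: -22450 − 3279 = -25729.00.
The gain is negative, so the lemon type's incentive-compatibility constraint is satisfied.

-25729.00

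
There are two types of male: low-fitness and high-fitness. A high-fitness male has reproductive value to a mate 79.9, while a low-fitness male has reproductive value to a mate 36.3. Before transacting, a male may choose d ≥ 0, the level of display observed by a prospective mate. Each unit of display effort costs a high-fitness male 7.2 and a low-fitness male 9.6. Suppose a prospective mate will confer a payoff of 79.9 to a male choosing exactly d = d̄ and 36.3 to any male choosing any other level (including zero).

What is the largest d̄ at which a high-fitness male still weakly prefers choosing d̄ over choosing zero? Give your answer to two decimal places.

6.06

Choosing d̄ yields the high-fitness type 79.9 − 7.2·d̄; choosing zero yields 36.3.
The high-fitness type is indifferent at 79.9 − 7.2·d̄ = 36.3, i.e. d̄ = (79.9 − 36.3) / 7.2 ≈ 6.06.
For any d̄ above 6.06 the high-fitness type would rather pool at zero, so separation collapses.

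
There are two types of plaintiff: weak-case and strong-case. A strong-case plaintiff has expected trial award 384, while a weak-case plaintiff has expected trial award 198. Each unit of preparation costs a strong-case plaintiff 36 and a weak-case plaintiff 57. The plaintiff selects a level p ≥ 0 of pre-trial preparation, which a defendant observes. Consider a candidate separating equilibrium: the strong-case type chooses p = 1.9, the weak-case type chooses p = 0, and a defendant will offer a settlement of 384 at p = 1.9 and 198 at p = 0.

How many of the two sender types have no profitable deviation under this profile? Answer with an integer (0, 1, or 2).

1

Weak-case type: stay at 0 → 198; mimic → 384 − 57 × 1.9 = 275.7. IC fails (198 < 275.7).
Strong-case type: signal → 384 − 36 × 1.9 = 315.6; deviate to 0 → 198. IC holds (315.6 ≥ 198).
1 of 2 constraints hold, so this profile is not an equilibrium.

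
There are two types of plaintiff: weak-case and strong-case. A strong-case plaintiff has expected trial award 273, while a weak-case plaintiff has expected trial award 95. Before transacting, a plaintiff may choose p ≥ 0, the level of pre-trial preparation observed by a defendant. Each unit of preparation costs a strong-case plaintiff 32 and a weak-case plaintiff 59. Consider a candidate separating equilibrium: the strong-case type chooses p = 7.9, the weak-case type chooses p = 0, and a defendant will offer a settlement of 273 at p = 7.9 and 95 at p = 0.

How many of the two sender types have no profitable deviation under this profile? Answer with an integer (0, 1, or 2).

1

Weak-case type: stay at 0 → 95; mimic → 273 − 59 × 7.9 = -193.1. IC holds (95 ≥ -193.1).
Strong-case type: signal → 273 − 32 × 7.9 = 20.2; deviate to 0 → 95. IC fails (20.2 < 95).
1 of 2 constraints hold, so this profile is not an equilibrium.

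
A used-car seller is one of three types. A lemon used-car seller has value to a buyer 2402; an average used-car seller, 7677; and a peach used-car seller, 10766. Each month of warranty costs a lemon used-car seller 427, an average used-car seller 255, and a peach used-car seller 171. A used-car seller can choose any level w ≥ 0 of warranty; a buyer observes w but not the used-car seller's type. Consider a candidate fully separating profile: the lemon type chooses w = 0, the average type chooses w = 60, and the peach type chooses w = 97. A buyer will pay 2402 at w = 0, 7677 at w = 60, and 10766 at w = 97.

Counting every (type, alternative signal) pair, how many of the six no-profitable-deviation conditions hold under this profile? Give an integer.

3

Lemon (own payoff 2402): to w=60 gives 7677 − 427×60 = -17943 → no gain ✓; to w=97 gives 10766 − 427×97 = -30653 → no gain ✓.
Average (own payoff 7677 − 255×60 = -7623): to w=0 gives 2402 → profitable ✗; to w=97 gives 10766 − 255×97 = -13969 → no gain ✓.
Peach (own payoff 10766 − 171×97 = -5821): to w=0 gives 2402 → profitable ✗; to w=60 gives 7677 − 171×60 = -2583 → profitable ✗.
3 of the 6 constraints hold; not an equilibrium.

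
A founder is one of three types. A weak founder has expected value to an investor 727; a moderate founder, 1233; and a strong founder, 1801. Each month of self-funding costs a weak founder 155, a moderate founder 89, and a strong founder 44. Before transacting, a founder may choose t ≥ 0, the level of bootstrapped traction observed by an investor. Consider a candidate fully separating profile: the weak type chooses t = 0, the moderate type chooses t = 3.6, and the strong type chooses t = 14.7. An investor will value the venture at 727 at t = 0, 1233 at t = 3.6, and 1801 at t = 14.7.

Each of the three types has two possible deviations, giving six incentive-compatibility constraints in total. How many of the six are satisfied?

6

Weak (own payoff 727): to t=3.6 gives 1233 − 155×3.6 = 675 → no gain ✓; to t=14.7 gives 1801 − 155×14.7 = -477.5 → no gain ✓.
Strong (own payoff 1801 − 44×14.7 = 1154.2): to t=0 gives 727 → no gain ✓; to t=3.6 gives 1233 − 44×3.6 = 1074.6 → no gain ✓.
Moderate (own payoff 1233 − 89×3.6 = 912.6): to t=0 gives 727 → no gain ✓; to t=14.7 gives 1801 − 89×14.7 = 492.7 → no gain ✓.
6 of the 6 constraints hold; this profile is a separating equilibrium.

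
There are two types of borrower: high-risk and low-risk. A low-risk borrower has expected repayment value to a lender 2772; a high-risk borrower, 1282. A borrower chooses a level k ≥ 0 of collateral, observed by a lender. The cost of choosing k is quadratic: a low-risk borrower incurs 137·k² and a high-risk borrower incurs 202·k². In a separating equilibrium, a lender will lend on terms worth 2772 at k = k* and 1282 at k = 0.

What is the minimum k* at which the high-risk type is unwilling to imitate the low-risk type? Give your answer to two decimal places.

2.72

The high-risk type at k = 0 receives 1282; imitating at k* yields 2772 − 202·k*².
Indifference: 1282 = 2772 − 202·k*², so k*² = (2772 − 1282) / 202 ≈ 7.3762.
k* = √7.3762 ≈ 2.72.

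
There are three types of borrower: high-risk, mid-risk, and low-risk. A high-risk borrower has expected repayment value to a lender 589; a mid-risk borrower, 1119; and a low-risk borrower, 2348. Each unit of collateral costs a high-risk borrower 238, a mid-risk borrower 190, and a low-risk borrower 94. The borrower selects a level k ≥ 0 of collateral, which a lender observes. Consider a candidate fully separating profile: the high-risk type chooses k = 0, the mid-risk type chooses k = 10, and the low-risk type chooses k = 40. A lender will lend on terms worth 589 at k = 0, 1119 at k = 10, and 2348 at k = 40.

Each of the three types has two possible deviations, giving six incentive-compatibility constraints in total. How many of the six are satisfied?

Mid-risk (own payoff 1119 − 190×10 = -781): to k=0 gives 589 → profitable ✗; to k=40 gives 2348 − 190×40 = -5252 → no gain ✓.
High-risk (own payoff 589): to k=10 gives 1119 − 238×10 = -1261 → no gain ✓; to k=40 gives 2348 − 238×40 = -7172 → no gain ✓.
Low-risk (own payoff 2348 − 94×40 = -1412): to k=0 gives 589 → profitable ✗; to k=10 gives 1119 − 94×10 = 179 → profitable ✗.
3 of the 6 constraints hold; not an equilibrium.

3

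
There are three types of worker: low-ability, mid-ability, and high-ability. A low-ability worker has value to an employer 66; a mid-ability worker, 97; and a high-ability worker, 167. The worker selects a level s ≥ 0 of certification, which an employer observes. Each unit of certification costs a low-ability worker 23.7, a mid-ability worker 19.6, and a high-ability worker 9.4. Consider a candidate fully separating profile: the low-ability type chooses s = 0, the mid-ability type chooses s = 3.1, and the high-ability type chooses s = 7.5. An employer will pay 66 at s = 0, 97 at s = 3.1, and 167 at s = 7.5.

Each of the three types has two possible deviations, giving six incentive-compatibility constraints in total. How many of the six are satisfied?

Mid-ability (own payoff 97 − 19.6×3.1 = 36.24): to s=0 gives 66 → profitable ✗; to s=7.5 gives 167 − 19.6×7.5 = 20 → no gain ✓.
High-ability (own payoff 167 − 9.4×7.5 = 96.5): to s=0 gives 66 → no gain ✓; to s=3.1 gives 97 − 9.4×3.1 = 67.86 → no gain ✓.
Low-ability (own payoff 66): to s=3.1 gives 97 − 23.7×3.1 = 23.53 → no gain ✓; to s=7.5 gives 167 − 23.7×7.5 = -10.75 → no gain ✓.
5 of the 6 constraints hold; not an equilibrium.

5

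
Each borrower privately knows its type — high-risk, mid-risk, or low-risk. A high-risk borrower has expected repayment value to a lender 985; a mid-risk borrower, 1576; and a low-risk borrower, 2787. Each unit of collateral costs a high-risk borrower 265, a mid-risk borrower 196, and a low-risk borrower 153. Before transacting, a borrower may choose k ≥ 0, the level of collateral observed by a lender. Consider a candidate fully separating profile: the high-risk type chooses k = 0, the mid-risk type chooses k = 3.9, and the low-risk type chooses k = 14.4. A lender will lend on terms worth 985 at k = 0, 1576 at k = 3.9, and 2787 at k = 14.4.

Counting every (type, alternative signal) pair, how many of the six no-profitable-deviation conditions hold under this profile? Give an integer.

Mid-risk (own payoff 1576 − 196×3.9 = 811.6): to k=0 gives 985 → profitable ✗; to k=14.4 gives 2787 − 196×14.4 = -35.4 → no gain ✓.
Low-risk (own payoff 2787 − 153×14.4 = 583.8): to k=0 gives 985 → profitable ✗; to k=3.9 gives 1576 − 153×3.9 = 979.3 → profitable ✗.
High-risk (own payoff 985): to k=3.9 gives 1576 − 265×3.9 = 542.5 → no gain ✓; to k=14.4 gives 2787 − 265×14.4 = -1029 → no gain ✓.
3 of the 6 constraints hold; not an equilibrium.

3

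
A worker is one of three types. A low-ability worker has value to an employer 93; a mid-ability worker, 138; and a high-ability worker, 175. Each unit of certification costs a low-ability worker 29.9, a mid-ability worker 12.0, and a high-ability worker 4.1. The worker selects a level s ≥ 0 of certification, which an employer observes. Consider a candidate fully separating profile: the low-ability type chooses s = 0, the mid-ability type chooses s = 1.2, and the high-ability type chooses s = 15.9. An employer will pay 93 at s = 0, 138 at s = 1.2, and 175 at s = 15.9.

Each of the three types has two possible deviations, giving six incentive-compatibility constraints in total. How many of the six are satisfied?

Mid-ability (own payoff 138 − 12.0×1.2 = 123.6): to s=0 gives 93 → no gain ✓; to s=15.9 gives 175 − 12.0×15.9 = -15.8 → no gain ✓.
High-ability (own payoff 175 − 4.1×15.9 = 109.81): to s=0 gives 93 → no gain ✓; to s=1.2 gives 138 − 4.1×1.2 = 133.08 → profitable ✗.
Low-ability (own payoff 93): to s=1.2 gives 138 − 29.9×1.2 = 102.12 → profitable ✗; to s=15.9 gives 175 − 29.9×15.9 = -300.41 → no gain ✓.
4 of the 6 constraints hold; not an equilibrium.

4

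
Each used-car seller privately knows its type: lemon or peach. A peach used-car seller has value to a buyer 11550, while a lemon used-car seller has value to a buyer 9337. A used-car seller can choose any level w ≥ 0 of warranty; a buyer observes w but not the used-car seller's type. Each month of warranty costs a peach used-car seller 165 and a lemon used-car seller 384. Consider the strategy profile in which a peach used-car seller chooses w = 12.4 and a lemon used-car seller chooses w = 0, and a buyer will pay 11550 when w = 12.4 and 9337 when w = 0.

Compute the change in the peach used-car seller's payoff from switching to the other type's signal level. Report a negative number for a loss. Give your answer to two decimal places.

-167.00

Playing w = 12.4 the peach used-car seller receives 11550 − 165 × 12.4 = 9504.
Deviating to w = 0 yields 9337 instead.
Gain from deviating: 9337 − 9504 = -167.00.
The gain is negative, so the peach type's incentive-compatibility constraint is satisfied.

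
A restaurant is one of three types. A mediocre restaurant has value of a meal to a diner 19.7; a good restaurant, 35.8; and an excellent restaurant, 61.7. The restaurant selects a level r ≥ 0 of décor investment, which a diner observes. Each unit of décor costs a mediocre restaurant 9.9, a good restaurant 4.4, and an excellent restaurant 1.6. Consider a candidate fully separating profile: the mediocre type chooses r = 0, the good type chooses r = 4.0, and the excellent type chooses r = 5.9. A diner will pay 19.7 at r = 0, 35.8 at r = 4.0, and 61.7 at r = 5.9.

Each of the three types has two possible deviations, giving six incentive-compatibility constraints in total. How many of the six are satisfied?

Good (own payoff 35.8 − 4.4×4.0 = 18.2): to r=0 gives 19.7 → profitable ✗; to r=5.9 gives 61.7 − 4.4×5.9 = 35.74 → profitable ✗.
Mediocre (own payoff 19.7): to r=4.0 gives 35.8 − 9.9×4.0 = -3.8 → no gain ✓; to r=5.9 gives 61.7 − 9.9×5.9 = 3.29 → no gain ✓.
Excellent (own payoff 61.7 − 1.6×5.9 = 52.26): to r=0 gives 19.7 → no gain ✓; to r=4.0 gives 35.8 − 1.6×4.0 = 29.4 → no gain ✓.
4 of the 6 constraints hold; not an equilibrium.

4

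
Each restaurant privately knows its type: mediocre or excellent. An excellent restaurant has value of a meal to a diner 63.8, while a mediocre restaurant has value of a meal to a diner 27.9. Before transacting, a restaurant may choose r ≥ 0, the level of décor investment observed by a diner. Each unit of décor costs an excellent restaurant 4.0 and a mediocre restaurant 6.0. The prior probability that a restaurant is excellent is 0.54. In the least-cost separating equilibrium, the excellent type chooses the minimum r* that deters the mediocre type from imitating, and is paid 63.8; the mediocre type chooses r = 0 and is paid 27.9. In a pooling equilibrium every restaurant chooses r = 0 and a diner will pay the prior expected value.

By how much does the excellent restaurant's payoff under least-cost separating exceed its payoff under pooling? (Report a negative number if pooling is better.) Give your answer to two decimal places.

Least-cost separating signal: r* solves 27.9 = 63.8 − 6.0·r*, so r* = (63.8 − 27.9)/6.0 ≈ 5.9833.
Excellent type's separating payoff: 63.8 − 4.0 × r* = 63.8 − 4.0 × (63.8 − 27.9)/6.0 = 63.8 − 143.6/6.0 ≈ 39.8667.
Pooling payoff: 0.54 × 63.8 + 0.46 × 27.9 = 47.286.
Difference: 39.8667 − 47.286 = -7.4193, i.e. -7.42 to two decimal places.
The excellent type would prefer the pooling outcome.

-7.42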